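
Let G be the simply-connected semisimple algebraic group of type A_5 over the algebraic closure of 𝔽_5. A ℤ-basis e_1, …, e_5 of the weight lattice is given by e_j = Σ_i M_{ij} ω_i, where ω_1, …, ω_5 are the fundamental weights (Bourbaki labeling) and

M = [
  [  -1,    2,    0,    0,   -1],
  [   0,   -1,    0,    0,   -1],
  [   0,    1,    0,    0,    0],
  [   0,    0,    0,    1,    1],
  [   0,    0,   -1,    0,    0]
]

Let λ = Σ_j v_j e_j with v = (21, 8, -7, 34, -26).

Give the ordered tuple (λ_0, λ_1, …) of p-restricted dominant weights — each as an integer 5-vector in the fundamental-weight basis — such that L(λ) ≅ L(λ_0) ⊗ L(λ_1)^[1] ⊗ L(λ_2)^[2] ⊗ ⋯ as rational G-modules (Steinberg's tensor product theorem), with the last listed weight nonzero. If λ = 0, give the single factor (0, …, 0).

In the fundamental-weight basis, λ has coordinates c = M·v (v = (21, 8, -7, 34, -26)):
  c_1 = (-1)·(21) + (2)·(8) + (0)·(-7) + (0)·(34) + (-1)·(-26) = 21
  c_2 = (0)·(21) + (-1)·(8) + (0)·(-7) + (0)·(34) + (-1)·(-26) = 18
  c_3 = (0)·(21) + (1)·(8) + (0)·(-7) + (0)·(34) + (0)·(-26) = 8
  c_4 = (0)·(21) + (0)·(8) + (0)·(-7) + (1)·(34) + (1)·(-26) = 8
  c_5 = (0)·(21) + (0)·(8) + (-1)·(-7) + (0)·(34) + (0)·(-26) = 7
Expand coordinatewise in base 5:
  c_1 = 21 = 1·5^0 + 4·5^1
  c_2 = 18 = 3·5^0 + 3·5^1
  c_3 = 8 = 3·5^0 + 1·5^1
  c_4 = 8 = 3·5^0 + 1·5^1
  c_5 = 7 = 2·5^0 + 1·5^1
Factor λ_0 = (1, 3, 3, 3, 2)
Factor λ_1 = (4, 3, 1, 1, 1)

((1, 3, 3, 3, 2), (4, 3, 1, 1, 1))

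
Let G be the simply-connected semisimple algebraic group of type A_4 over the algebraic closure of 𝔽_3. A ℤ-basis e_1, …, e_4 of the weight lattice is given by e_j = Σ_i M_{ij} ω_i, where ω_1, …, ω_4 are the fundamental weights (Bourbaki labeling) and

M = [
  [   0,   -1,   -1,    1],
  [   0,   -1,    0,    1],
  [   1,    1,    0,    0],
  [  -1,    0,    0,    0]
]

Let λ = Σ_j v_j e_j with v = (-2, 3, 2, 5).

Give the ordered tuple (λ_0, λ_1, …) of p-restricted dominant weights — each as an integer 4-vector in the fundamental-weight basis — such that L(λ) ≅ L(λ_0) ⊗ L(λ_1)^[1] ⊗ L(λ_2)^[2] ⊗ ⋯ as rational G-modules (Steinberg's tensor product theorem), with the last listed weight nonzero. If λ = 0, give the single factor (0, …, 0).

ω-coordinates c = M·v, v = (-2, 3, 2, 5):
  c_1 = (0)·(-2) + (-1)·(3) + (-1)·(2) + 1·5 = 0
  c_2 = (0)·(-2) + (-1)·(3) + 0·2 + 1·5 = 2
  c_3 = (1)·(-2) + 1·3 + 0·2 + 0·5 = 1
  c_4 = (-1)·(-2) + 0·3 + 0·2 + 0·5 = 2
Expand coordinatewise in base 3:
  c_1 = 0
  c_2 = 2 = 2·3^0
  c_3 = 1 = 1·3^0
  c_4 = 2 = 2·3^0
Factor λ_0 = (0, 2, 1, 2)

((0, 2, 1, 2),)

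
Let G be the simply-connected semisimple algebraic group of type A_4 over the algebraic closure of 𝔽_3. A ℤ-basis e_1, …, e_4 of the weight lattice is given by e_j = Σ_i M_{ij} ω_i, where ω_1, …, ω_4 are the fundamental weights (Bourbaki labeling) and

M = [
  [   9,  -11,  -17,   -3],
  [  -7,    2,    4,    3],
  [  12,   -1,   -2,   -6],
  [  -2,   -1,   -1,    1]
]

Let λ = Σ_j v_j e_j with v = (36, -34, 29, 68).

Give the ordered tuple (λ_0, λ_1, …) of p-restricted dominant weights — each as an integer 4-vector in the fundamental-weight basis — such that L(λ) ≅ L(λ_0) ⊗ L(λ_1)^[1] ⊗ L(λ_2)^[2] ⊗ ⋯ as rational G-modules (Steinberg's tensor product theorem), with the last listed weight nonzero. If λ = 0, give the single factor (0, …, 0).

((1, 0, 0, 1),)

Change of basis e → ω: c = M·v where v = (36, -34, 29, 68):
  c_1 = 9*36 + -11*-34 + -17*29 + -3*68 = 1
  c_2 = -7*36 + 2*-34 + 4*29 + 3*68 = 0
  c_3 = 12*36 + -1*-34 + -2*29 + -6*68 = 0
  c_4 = -2*36 + -1*-34 + -1*29 + 1*68 = 1
Writing each c_i in base p = 3:
  c_1 = 1 = 1·3^0
  c_2 = 0
  c_3 = 0
  c_4 = 1 = 1·3^0
λ_0 = (1, 0, 0, 1)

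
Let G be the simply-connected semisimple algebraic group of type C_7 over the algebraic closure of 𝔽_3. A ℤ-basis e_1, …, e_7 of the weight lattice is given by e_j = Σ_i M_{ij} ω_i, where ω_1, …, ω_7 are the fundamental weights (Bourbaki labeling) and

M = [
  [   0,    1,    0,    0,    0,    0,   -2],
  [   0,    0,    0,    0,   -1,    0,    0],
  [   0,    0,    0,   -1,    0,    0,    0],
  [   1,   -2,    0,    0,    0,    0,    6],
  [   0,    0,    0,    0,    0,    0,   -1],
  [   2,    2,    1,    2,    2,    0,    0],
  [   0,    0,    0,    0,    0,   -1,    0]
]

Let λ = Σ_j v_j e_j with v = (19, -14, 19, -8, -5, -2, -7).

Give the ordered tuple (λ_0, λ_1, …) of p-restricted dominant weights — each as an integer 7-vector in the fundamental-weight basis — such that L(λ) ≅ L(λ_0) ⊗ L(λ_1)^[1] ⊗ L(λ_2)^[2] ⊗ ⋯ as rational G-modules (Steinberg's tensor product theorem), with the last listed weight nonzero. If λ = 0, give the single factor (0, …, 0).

((0, 2, 2, 2, 1, 0, 2), (0, 1, 2, 1, 2, 1, 0))

ω-coordinates c = M·v, v = (19, -14, 19, -8, -5, -2, -7):
  c_1 = 0*19 + 1*-14 + 0*19 + 0*-8 + 0*-5 + 0*-2 + -2*-7 = 0
  c_2 = 0*19 + 0*-14 + 0*19 + 0*-8 + -1*-5 + 0*-2 + 0*-7 = 5
  c_3 = 0*19 + 0*-14 + 0*19 + -1*-8 + 0*-5 + 0*-2 + 0*-7 = 8
  c_4 = 1*19 + -2*-14 + 0*19 + 0*-8 + 0*-5 + 0*-2 + 6*-7 = 5
  c_5 = 0*19 + 0*-14 + 0*19 + 0*-8 + 0*-5 + 0*-2 + -1*-7 = 7
  c_6 = 2*19 + 2*-14 + 1*19 + 2*-8 + 2*-5 + 0*-2 + 0*-7 = 3
  c_7 = 0*19 + 0*-14 + 0*19 + 0*-8 + 0*-5 + -1*-2 + 0*-7 = 2
p = 3; digits c_i = Σ_j d_{ij}·3^j, 0 ≤ d_{ij} < 3:
  c_1 = 0
  c_2 = 5 = 2·3^0 + 1·3^1
  c_3 = 8 = 2·3^0 + 2·3^1
  c_4 = 5 = 2·3^0 + 1·3^1
  c_5 = 7 = 1·3^0 + 2·3^1
  c_6 = 3 = 0·3^0 + 1·3^1
  c_7 = 2 = 2·3^0
Factor λ_0 = (0, 2, 2, 2, 1, 0, 2)
Factor λ_1 = (0, 1, 2, 1, 2, 1, 0)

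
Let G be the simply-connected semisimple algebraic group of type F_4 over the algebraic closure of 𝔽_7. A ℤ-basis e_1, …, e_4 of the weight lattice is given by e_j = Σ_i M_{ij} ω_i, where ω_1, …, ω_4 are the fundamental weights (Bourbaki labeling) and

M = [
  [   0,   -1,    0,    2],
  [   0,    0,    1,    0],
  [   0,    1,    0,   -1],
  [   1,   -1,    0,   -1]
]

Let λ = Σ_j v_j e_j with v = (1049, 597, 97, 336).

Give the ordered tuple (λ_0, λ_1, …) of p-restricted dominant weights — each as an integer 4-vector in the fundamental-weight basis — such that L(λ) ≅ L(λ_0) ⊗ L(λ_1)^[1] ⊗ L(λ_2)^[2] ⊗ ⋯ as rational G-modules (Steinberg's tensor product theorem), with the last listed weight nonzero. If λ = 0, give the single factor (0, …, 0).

((5, 6, 2, 4), (3, 6, 2, 2), (1, 1, 5, 2))

Change of basis e → ω: c = M·v where v = (1049, 597, 97, 336):
  c_1 = 0·1049 + (-1)·(597) + 0·97 + 2·336 = 75
  c_2 = 0·1049 + 0·597 + 1·97 + 0·336 = 97
  c_3 = 0·1049 + 1·597 + 0·97 + (-1)·(336) = 261
  c_4 = 1·1049 + (-1)·(597) + 0·97 + (-1)·(336) = 116
p = 7; digits c_i = Σ_j d_{ij}·7^j, 0 ≤ d_{ij} < 7:
  c_1 = 75 = 5·7^0 + 3·7^1 + 1·7^2
  c_2 = 97 = 6·7^0 + 6·7^1 + 1·7^2
  c_3 = 261 = 2·7^0 + 2·7^1 + 5·7^2
  c_4 = 116 = 4·7^0 + 2·7^1 + 2·7^2
λ_0 = (5, 6, 2, 4)
λ_1 = (3, 6, 2, 2)
λ_2 = (1, 1, 5, 2)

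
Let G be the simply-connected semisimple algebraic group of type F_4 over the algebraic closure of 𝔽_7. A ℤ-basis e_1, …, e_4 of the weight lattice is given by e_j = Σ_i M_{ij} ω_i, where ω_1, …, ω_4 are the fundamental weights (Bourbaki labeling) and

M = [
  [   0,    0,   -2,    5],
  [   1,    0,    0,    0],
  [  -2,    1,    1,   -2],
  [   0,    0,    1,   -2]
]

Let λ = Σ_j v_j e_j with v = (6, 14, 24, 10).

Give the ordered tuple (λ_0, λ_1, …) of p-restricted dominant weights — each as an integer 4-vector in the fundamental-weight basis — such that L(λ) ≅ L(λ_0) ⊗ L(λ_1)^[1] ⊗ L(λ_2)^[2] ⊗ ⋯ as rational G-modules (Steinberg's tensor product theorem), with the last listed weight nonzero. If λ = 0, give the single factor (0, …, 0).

Change of basis e → ω: c = M·v where v = (6, 14, 24, 10):
  c_1 = 0*6 + 0*14 + -2*24 + 5*10 = 2
  c_2 = 1*6 + 0*14 + 0*24 + 0*10 = 6
  c_3 = -2*6 + 1*14 + 1*24 + -2*10 = 6
  c_4 = 0*6 + 0*14 + 1*24 + -2*10 = 4
Base-7 expansion of each c_i:
  c_1 = 2 = 2·7^0
  c_2 = 6 = 6·7^0
  c_3 = 6 = 6·7^0
  c_4 = 4 = 4·7^0
p-restricted factor λ_0 = (2, 6, 6, 4)

((2, 6, 6, 4),)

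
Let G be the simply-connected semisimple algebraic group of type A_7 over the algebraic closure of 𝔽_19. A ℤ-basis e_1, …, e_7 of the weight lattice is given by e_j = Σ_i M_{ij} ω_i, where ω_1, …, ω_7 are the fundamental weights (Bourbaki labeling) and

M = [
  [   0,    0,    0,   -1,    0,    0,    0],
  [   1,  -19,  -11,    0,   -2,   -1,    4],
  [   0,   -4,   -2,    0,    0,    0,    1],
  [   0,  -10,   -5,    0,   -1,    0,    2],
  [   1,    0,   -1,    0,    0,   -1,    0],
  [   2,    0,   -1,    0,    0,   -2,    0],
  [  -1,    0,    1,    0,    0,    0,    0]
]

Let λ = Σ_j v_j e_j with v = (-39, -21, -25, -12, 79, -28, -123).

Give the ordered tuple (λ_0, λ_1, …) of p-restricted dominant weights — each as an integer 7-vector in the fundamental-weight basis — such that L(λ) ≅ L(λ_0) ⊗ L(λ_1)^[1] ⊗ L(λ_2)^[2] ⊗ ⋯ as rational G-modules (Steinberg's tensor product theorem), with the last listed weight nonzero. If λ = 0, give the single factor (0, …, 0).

In the fundamental-weight basis, λ has coordinates c = M·v (v = (-39, -21, -25, -12, 79, -28, -123)):
  c_1 = (0)·(-39) + (0)·(-21) + (0)·(-25) + (-1)·(-12) + 0·79 + (0)·(-28) + (0)·(-123) = 12
  c_2 = (1)·(-39) + (-19)·(-21) + (-11)·(-25) + (0)·(-12) + (-2)·(79) + (-1)·(-28) + (4)·(-123) = 13
  c_3 = (0)·(-39) + (-4)·(-21) + (-2)·(-25) + (0)·(-12) + 0·79 + (0)·(-28) + (1)·(-123) = 11
  c_4 = (0)·(-39) + (-10)·(-21) + (-5)·(-25) + (0)·(-12) + (-1)·(79) + (0)·(-28) + (2)·(-123) = 10
  c_5 = (1)·(-39) + (0)·(-21) + (-1)·(-25) + (0)·(-12) + 0·79 + (-1)·(-28) + (0)·(-123) = 14
  c_6 = (2)·(-39) + (0)·(-21) + (-1)·(-25) + (0)·(-12) + 0·79 + (-2)·(-28) + (0)·(-123) = 3
  c_7 = (-1)·(-39) + (0)·(-21) + (1)·(-25) + (0)·(-12) + 0·79 + (0)·(-28) + (0)·(-123) = 14
Expand coordinatewise in base 19:
  c_1 = 12 = 12·19^0
  c_2 = 13 = 13·19^0
  c_3 = 11 = 11·19^0
  c_4 = 10 = 10·19^0
  c_5 = 14 = 14·19^0
  c_6 = 3 = 3·19^0
  c_7 = 14 = 14·19^0
λ_0 = (12, 13, 11, 10, 14, 3, 14)

((12, 13, 11, 10, 14, 3, 14),)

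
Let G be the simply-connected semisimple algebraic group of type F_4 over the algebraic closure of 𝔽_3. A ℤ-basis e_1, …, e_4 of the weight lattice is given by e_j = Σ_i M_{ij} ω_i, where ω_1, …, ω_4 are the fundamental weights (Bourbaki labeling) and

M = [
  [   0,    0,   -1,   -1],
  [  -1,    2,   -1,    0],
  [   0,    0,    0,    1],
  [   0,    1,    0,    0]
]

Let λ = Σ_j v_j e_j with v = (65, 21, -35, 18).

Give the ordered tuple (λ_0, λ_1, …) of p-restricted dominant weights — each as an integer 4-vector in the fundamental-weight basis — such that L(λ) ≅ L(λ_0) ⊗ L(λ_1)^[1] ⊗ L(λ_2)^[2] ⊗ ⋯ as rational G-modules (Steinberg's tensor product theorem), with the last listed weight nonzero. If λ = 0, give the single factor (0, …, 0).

((2, 0, 0, 0), (2, 1, 0, 1), (1, 1, 2, 2))

In the fundamental-weight basis, λ has coordinates c = M·v (v = (65, 21, -35, 18)):
  c_1 = 0·65 + 0·21 + (-1)·(-35) + (-1)·(18) = 17
  c_2 = (-1)·(65) + 2·21 + (-1)·(-35) + 0·18 = 12
  c_3 = 0·65 + 0·21 + (0)·(-35) + 1·18 = 18
  c_4 = 0·65 + 1·21 + (0)·(-35) + 0·18 = 21
Expand coordinatewise in base 3:
  c_1 = 17 = 2·3^0 + 2·3^1 + 1·3^2
  c_2 = 12 = 0·3^0 + 1·3^1 + 1·3^2
  c_3 = 18 = 0·3^0 + 0·3^1 + 2·3^2
  c_4 = 21 = 0·3^0 + 1·3^1 + 2·3^2
p-restricted factor λ_0 = (2, 0, 0, 0)
p-restricted factor λ_1 = (2, 1, 0, 1)
p-restricted factor λ_2 = (1, 1, 2, 2)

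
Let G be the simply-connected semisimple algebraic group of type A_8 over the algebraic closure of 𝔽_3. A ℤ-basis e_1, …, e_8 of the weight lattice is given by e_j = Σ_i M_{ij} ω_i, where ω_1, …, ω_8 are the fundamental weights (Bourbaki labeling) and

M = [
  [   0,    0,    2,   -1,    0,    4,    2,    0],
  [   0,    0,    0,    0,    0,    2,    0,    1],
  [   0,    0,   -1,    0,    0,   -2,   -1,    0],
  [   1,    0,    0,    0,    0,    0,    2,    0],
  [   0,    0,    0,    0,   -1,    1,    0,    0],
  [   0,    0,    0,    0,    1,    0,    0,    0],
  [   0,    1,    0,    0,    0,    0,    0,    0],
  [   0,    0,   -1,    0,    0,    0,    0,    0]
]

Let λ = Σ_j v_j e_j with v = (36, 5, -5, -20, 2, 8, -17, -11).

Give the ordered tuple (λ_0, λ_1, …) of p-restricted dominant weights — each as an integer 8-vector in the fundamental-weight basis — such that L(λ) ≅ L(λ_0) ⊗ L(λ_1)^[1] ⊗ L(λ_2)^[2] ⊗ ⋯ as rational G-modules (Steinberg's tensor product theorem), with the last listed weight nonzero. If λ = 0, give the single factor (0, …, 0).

((2, 2, 0, 2, 0, 2, 2, 2), (2, 1, 2, 0, 2, 0, 1, 1))

ω-coordinates c = M·v, v = (36, 5, -5, -20, 2, 8, -17, -11):
  c_1 = 0·36 + 0·5 + (2)·(-5) + (-1)·(-20) + 0·2 + 4·8 + (2)·(-17) + (0)·(-11) = 8
  c_2 = 0·36 + 0·5 + (0)·(-5) + (0)·(-20) + 0·2 + 2·8 + (0)·(-17) + (1)·(-11) = 5
  c_3 = 0·36 + 0·5 + (-1)·(-5) + (0)·(-20) + 0·2 + (-2)·(8) + (-1)·(-17) + (0)·(-11) = 6
  c_4 = 1·36 + 0·5 + (0)·(-5) + (0)·(-20) + 0·2 + 0·8 + (2)·(-17) + (0)·(-11) = 2
  c_5 = 0·36 + 0·5 + (0)·(-5) + (0)·(-20) + (-1)·(2) + 1·8 + (0)·(-17) + (0)·(-11) = 6
  c_6 = 0·36 + 0·5 + (0)·(-5) + (0)·(-20) + 1·2 + 0·8 + (0)·(-17) + (0)·(-11) = 2
  c_7 = 0·36 + 1·5 + (0)·(-5) + (0)·(-20) + 0·2 + 0·8 + (0)·(-17) + (0)·(-11) = 5
  c_8 = 0·36 + 0·5 + (-1)·(-5) + (0)·(-20) + 0·2 + 0·8 + (0)·(-17) + (0)·(-11) = 5
Expand coordinatewise in base 3:
  c_1 = 8 = 2·3^0 + 2·3^1
  c_2 = 5 = 2·3^0 + 1·3^1
  c_3 = 6 = 0·3^0 + 2·3^1
  c_4 = 2 = 2·3^0
  c_5 = 6 = 0·3^0 + 2·3^1
  c_6 = 2 = 2·3^0
  c_7 = 5 = 2·3^0 + 1·3^1
  c_8 = 5 = 2·3^0 + 1·3^1
p-restricted factor λ_0 = (2, 2, 0, 2, 0, 2, 2, 2)
p-restricted factor λ_1 = (2, 1, 2, 0, 2, 0, 1, 1)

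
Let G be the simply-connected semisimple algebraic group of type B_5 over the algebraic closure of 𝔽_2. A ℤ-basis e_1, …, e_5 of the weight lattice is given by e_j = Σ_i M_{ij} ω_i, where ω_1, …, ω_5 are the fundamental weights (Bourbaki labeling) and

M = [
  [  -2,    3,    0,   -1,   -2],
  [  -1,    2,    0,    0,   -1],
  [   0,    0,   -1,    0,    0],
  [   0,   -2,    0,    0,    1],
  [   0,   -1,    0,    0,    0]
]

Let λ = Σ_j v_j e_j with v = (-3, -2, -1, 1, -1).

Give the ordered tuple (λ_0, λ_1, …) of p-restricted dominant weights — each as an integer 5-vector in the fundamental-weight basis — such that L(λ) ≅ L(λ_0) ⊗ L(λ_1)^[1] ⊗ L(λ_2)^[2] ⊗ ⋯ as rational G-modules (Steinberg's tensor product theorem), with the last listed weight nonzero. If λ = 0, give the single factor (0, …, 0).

ω-coordinates c = M·v, v = (-3, -2, -1, 1, -1):
  c_1 = (-2)·(-3) + (3)·(-2) + (0)·(-1) + (-1)·(1) + (-2)·(-1) = 1
  c_2 = (-1)·(-3) + (2)·(-2) + (0)·(-1) + (0)·(1) + (-1)·(-1) = 0
  c_3 = (0)·(-3) + (0)·(-2) + (-1)·(-1) + (0)·(1) + (0)·(-1) = 1
  c_4 = (0)·(-3) + (-2)·(-2) + (0)·(-1) + (0)·(1) + (1)·(-1) = 3
  c_5 = (0)·(-3) + (-1)·(-2) + (0)·(-1) + (0)·(1) + (0)·(-1) = 2
p = 2; digits c_i = Σ_j d_{ij}·2^j, 0 ≤ d_{ij} < 2:
  c_1 = 1 = 1·2^0
  c_2 = 0
  c_3 = 1 = 1·2^0
  c_4 = 3 = 1·2^0 + 1·2^1
  c_5 = 2 = 0·2^0 + 1·2^1
p-restricted factor λ_0 = (1, 0, 1, 1, 0)
p-restricted factor λ_1 = (0, 0, 0, 1, 1)

((1, 0, 1, 1, 0), (0, 0, 0, 1, 1))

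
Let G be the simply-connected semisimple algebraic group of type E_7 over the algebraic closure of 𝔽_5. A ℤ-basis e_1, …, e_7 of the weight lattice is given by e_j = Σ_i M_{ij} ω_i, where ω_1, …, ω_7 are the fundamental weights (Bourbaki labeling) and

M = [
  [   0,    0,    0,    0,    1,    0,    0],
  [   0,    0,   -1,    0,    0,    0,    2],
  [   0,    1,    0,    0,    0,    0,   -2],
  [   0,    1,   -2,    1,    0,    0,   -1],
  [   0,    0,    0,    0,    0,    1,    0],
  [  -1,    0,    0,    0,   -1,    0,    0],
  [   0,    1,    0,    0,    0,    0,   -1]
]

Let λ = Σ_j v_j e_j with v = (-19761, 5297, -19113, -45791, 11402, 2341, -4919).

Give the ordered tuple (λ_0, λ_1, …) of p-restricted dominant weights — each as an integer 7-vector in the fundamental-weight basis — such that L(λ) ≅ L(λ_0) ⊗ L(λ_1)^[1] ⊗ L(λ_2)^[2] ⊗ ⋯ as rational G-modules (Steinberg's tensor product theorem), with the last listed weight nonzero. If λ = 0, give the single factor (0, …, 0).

((2, 0, 0, 1, 1, 4, 1), (0, 0, 2, 0, 3, 1, 3), (1, 1, 0, 1, 3, 4, 3), (1, 4, 1, 1, 3, 1, 1), (3, 4, 4, 4, 3, 3, 1), (3, 2, 4, 0, 0, 2, 3))

Change of basis e → ω: c = M·v where v = (-19761, 5297, -19113, -45791, 11402, 2341, -4919):
  c_1 = (0)·(-19761) + 0·5297 + (0)·(-19113) + (0)·(-45791) + 1·11402 + 0·2341 + (0)·(-4919) = 11402
  c_2 = (0)·(-19761) + 0·5297 + (-1)·(-19113) + (0)·(-45791) + 0·11402 + 0·2341 + (2)·(-4919) = 9275
  c_3 = (0)·(-19761) + 1·5297 + (0)·(-19113) + (0)·(-45791) + 0·11402 + 0·2341 + (-2)·(-4919) = 15135
  c_4 = (0)·(-19761) + 1·5297 + (-2)·(-19113) + (1)·(-45791) + 0·11402 + 0·2341 + (-1)·(-4919) = 2651
  c_5 = (0)·(-19761) + 0·5297 + (0)·(-19113) + (0)·(-45791) + 0·11402 + 1·2341 + (0)·(-4919) = 2341
  c_6 = (-1)·(-19761) + 0·5297 + (0)·(-19113) + (0)·(-45791) + (-1)·(11402) + 0·2341 + (0)·(-4919) = 8359
  c_7 = (0)·(-19761) + 1·5297 + (0)·(-19113) + (0)·(-45791) + 0·11402 + 0·2341 + (-1)·(-4919) = 10216
Expand coordinatewise in base 5:
  c_1 = 11402 = 2·5^0 + 0·5^1 + 1·5^2 + 1·5^3 + 3·5^4 + 3·5^5
  c_2 = 9275 = 0·5^0 + 0·5^1 + 1·5^2 + 4·5^3 + 4·5^4 + 2·5^5
  c_3 = 15135 = 0·5^0 + 2·5^1 + 0·5^2 + 1·5^3 + 4·5^4 + 4·5^5
  c_4 = 2651 = 1·5^0 + 0·5^1 + 1·5^2 + 1·5^3 + 4·5^4
  c_5 = 2341 = 1·5^0 + 3·5^1 + 3·5^2 + 3·5^3 + 3·5^4
  c_6 = 8359 = 4·5^0 + 1·5^1 + 4·5^2 + 1·5^3 + 3·5^4 + 2·5^5
  c_7 = 10216 = 1·5^0 + 3·5^1 + 3·5^2 + 1·5^3 + 1·5^4 + 3·5^5
Factor λ_0 = (2, 0, 0, 1, 1, 4, 1)
Factor λ_1 = (0, 0, 2, 0, 3, 1, 3)
Factor λ_2 = (1, 1, 0, 1, 3, 4, 3)
Factor λ_3 = (1, 4, 1, 1, 3, 1, 1)
Factor λ_4 = (3, 4, 4, 4, 3, 3, 1)
Factor λ_5 = (3, 2, 4, 0, 0, 2, 3)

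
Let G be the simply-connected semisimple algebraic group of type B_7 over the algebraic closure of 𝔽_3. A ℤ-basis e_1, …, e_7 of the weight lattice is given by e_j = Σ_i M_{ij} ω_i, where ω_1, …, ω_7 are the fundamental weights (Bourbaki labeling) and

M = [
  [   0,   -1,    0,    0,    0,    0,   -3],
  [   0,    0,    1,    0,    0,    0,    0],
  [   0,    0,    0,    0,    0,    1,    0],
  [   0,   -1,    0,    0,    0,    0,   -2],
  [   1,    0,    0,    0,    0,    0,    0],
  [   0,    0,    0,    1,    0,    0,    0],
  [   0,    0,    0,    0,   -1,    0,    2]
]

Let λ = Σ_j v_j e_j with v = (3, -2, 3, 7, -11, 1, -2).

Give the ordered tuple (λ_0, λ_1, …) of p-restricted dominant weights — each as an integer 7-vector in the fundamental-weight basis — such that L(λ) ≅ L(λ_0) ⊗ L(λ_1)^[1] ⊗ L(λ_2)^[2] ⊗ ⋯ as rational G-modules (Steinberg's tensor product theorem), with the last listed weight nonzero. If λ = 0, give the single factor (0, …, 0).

((2, 0, 1, 0, 0, 1, 1), (2, 1, 0, 2, 1, 2, 2))

Converting to the ω-basis (c_i = row i of M dotted with v = (3, -2, 3, 7, -11, 1, -2)):
  c_1 = 0*3 + -1*-2 + 0*3 + 0*7 + 0*-11 + 0*1 + -3*-2 = 8
  c_2 = 0*3 + 0*-2 + 1*3 + 0*7 + 0*-11 + 0*1 + 0*-2 = 3
  c_3 = 0*3 + 0*-2 + 0*3 + 0*7 + 0*-11 + 1*1 + 0*-2 = 1
  c_4 = 0*3 + -1*-2 + 0*3 + 0*7 + 0*-11 + 0*1 + -2*-2 = 6
  c_5 = 1*3 + 0*-2 + 0*3 + 0*7 + 0*-11 + 0*1 + 0*-2 = 3
  c_6 = 0*3 + 0*-2 + 0*3 + 1*7 + 0*-11 + 0*1 + 0*-2 = 7
  c_7 = 0*3 + 0*-2 + 0*3 + 0*7 + -1*-11 + 0*1 + 2*-2 = 7
Base-3 expansion of each c_i:
  c_1 = 8 = 2·3^0 + 2·3^1
  c_2 = 3 = 0·3^0 + 1·3^1
  c_3 = 1 = 1·3^0
  c_4 = 6 = 0·3^0 + 2·3^1
  c_5 = 3 = 0·3^0 + 1·3^1
  c_6 = 7 = 1·3^0 + 2·3^1
  c_7 = 7 = 1·3^0 + 2·3^1
Factor λ_0 = (2, 0, 1, 0, 0, 1, 1)
Factor λ_1 = (2, 1, 0, 2, 1, 2, 2)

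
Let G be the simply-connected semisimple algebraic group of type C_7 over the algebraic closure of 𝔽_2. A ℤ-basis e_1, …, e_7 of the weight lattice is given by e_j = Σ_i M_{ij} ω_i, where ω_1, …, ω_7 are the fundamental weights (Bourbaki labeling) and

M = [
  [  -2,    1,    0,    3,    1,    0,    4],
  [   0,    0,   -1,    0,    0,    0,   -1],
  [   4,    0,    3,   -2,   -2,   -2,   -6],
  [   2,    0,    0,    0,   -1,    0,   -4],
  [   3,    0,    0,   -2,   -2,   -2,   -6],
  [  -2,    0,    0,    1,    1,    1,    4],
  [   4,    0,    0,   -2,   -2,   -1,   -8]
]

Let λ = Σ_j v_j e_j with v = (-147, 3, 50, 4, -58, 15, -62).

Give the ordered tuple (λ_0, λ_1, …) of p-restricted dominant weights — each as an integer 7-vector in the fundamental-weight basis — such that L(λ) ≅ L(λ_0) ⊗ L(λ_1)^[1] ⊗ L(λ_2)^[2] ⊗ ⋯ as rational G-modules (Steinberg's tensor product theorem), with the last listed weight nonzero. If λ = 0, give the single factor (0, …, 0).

((1, 0, 0, 0, 1, 1, 1), (1, 0, 0, 0, 0, 1, 0), (0, 1, 1, 1, 0, 1, 0), (0, 1, 1, 1, 1, 0, 0))

Change of basis e → ω: c = M·v where v = (-147, 3, 50, 4, -58, 15, -62):
  c_1 = (-2)·(-147) + 1·3 + 0·50 + 3·4 + (1)·(-58) + 0·15 + (4)·(-62) = 3
  c_2 = (0)·(-147) + 0·3 + (-1)·(50) + 0·4 + (0)·(-58) + 0·15 + (-1)·(-62) = 12
  c_3 = (4)·(-147) + 0·3 + 3·50 + (-2)·(4) + (-2)·(-58) + (-2)·(15) + (-6)·(-62) = 12
  c_4 = (2)·(-147) + 0·3 + 0·50 + 0·4 + (-1)·(-58) + 0·15 + (-4)·(-62) = 12
  c_5 = (3)·(-147) + 0·3 + 0·50 + (-2)·(4) + (-2)·(-58) + (-2)·(15) + (-6)·(-62) = 9
  c_6 = (-2)·(-147) + 0·3 + 0·50 + 1·4 + (1)·(-58) + 1·15 + (4)·(-62) = 7
  c_7 = (4)·(-147) + 0·3 + 0·50 + (-2)·(4) + (-2)·(-58) + (-1)·(15) + (-8)·(-62) = 1
Base-2 expansion of each c_i:
  c_1 = 3 = 1·2^0 + 1·2^1
  c_2 = 12 = 0·2^0 + 0·2^1 + 1·2^2 + 1·2^3
  c_3 = 12 = 0·2^0 + 0·2^1 + 1·2^2 + 1·2^3
  c_4 = 12 = 0·2^0 + 0·2^1 + 1·2^2 + 1·2^3
  c_5 = 9 = 1·2^0 + 0·2^1 + 0·2^2 + 1·2^3
  c_6 = 7 = 1·2^0 + 1·2^1 + 1·2^2
  c_7 = 1 = 1·2^0
λ_0 = (1, 0, 0, 0, 1, 1, 1)
λ_1 = (1, 0, 0, 0, 0, 1, 0)
λ_2 = (0, 1, 1, 1, 0, 1, 0)
λ_3 = (0, 1, 1, 1, 1, 0, 0)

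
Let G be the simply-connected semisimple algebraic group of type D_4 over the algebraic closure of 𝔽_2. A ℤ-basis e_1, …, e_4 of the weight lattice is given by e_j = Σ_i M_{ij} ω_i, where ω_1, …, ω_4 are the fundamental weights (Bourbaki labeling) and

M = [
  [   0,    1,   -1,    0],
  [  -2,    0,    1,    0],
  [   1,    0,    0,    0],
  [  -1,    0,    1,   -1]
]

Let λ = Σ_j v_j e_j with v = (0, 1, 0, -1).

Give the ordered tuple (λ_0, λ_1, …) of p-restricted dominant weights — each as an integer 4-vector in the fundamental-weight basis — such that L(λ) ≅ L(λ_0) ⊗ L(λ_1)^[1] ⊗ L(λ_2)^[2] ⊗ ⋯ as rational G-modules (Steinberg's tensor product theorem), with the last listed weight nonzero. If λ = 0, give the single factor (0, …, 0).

In the fundamental-weight basis, λ has coordinates c = M·v (v = (0, 1, 0, -1)):
  c_1 = 0·0 + 1·1 + (-1)·(0) + (0)·(-1) = 1
  c_2 = (-2)·(0) + 0·1 + 1·0 + (0)·(-1) = 0
  c_3 = 1·0 + 0·1 + 0·0 + (0)·(-1) = 0
  c_4 = (-1)·(0) + 0·1 + 1·0 + (-1)·(-1) = 1
Writing each c_i in base p = 2:
  c_1 = 1 = 1·2^0
  c_2 = 0
  c_3 = 0
  c_4 = 1 = 1·2^0
λ_0 = (1, 0, 0, 1)

((1, 0, 0, 1),)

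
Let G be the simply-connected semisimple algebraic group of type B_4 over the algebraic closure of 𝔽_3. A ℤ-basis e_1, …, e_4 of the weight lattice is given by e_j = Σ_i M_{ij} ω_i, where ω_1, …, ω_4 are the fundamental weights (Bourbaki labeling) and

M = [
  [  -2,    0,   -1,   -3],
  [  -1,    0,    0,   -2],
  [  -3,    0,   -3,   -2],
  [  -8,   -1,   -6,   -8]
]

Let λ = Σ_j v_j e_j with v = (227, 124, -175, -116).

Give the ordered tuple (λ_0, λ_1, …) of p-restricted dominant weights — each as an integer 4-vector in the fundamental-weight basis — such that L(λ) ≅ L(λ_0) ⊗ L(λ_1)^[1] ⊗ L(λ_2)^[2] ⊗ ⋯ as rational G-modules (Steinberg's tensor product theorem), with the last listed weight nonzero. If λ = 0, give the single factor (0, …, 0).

((0, 2, 1, 2), (2, 1, 1, 0), (1, 0, 2, 1), (2, 0, 2, 1))

In the fundamental-weight basis, λ has coordinates c = M·v (v = (227, 124, -175, -116)):
  c_1 = (-2)·(227) + 0·124 + (-1)·(-175) + (-3)·(-116) = 69
  c_2 = (-1)·(227) + 0·124 + (0)·(-175) + (-2)·(-116) = 5
  c_3 = (-3)·(227) + 0·124 + (-3)·(-175) + (-2)·(-116) = 76
  c_4 = (-8)·(227) + (-1)·(124) + (-6)·(-175) + (-8)·(-116) = 38
Base-3 expansion of each c_i:
  c_1 = 69 = 0·3^0 + 2·3^1 + 1·3^2 + 2·3^3
  c_2 = 5 = 2·3^0 + 1·3^1
  c_3 = 76 = 1·3^0 + 1·3^1 + 2·3^2 + 2·3^3
  c_4 = 38 = 2·3^0 + 0·3^1 + 1·3^2 + 1·3^3
Factor λ_0 = (0, 2, 1, 2)
Factor λ_1 = (2, 1, 1, 0)
Factor λ_2 = (1, 0, 2, 1)
Factor λ_3 = (2, 0, 2, 1)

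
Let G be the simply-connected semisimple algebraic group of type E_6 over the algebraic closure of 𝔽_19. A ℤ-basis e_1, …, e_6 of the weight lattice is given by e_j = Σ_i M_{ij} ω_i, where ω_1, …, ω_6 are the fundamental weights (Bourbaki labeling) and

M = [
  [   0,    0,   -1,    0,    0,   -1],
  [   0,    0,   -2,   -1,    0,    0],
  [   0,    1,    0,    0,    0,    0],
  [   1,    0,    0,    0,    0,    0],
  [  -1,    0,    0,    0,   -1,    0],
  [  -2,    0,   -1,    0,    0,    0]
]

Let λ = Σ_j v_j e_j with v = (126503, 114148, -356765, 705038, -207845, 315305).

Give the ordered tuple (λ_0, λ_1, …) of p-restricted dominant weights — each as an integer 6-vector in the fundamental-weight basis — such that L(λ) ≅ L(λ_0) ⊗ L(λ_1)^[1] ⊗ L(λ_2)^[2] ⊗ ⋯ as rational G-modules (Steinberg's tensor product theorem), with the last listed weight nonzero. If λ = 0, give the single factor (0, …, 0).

ω-coordinates c = M·v, v = (126503, 114148, -356765, 705038, -207845, 315305):
  c_1 = (0)·(126503) + (0)·(114148) + (-1)·(-356765) + (0)·(705038) + (0)·(-207845) + (-1)·(315305) = 41460
  c_2 = (0)·(126503) + (0)·(114148) + (-2)·(-356765) + (-1)·(705038) + (0)·(-207845) + (0)·(315305) = 8492
  c_3 = (0)·(126503) + (1)·(114148) + (0)·(-356765) + (0)·(705038) + (0)·(-207845) + (0)·(315305) = 114148
  c_4 = (1)·(126503) + (0)·(114148) + (0)·(-356765) + (0)·(705038) + (0)·(-207845) + (0)·(315305) = 126503
  c_5 = (-1)·(126503) + (0)·(114148) + (0)·(-356765) + (0)·(705038) + (-1)·(-207845) + (0)·(315305) = 81342
  c_6 = (-2)·(126503) + (0)·(114148) + (-1)·(-356765) + (0)·(705038) + (0)·(-207845) + (0)·(315305) = 103759
Expand coordinatewise in base 19:
  c_1 = 41460 = 2·19^0 + 16·19^1 + 0·19^2 + 6·19^3
  c_2 = 8492 = 18·19^0 + 9·19^1 + 4·19^2 + 1·19^3
  c_3 = 114148 = 15·19^0 + 3·19^1 + 12·19^2 + 16·19^3
  c_4 = 126503 = 1·19^0 + 8·19^1 + 8·19^2 + 18·19^3
  c_5 = 81342 = 3·19^0 + 6·19^1 + 16·19^2 + 11·19^3
  c_6 = 103759 = 0·19^0 + 8·19^1 + 2·19^2 + 15·19^3
p-restricted factor λ_0 = (2, 18, 15, 1, 3, 0)
p-restricted factor λ_1 = (16, 9, 3, 8, 6, 8)
p-restricted factor λ_2 = (0, 4, 12, 8, 16, 2)
p-restricted factor λ_3 = (6, 1, 16, 18, 11, 15)

((2, 18, 15, 1, 3, 0), (16, 9, 3, 8, 6, 8), (0, 4, 12, 8, 16, 2), (6, 1, 16, 18, 11, 15))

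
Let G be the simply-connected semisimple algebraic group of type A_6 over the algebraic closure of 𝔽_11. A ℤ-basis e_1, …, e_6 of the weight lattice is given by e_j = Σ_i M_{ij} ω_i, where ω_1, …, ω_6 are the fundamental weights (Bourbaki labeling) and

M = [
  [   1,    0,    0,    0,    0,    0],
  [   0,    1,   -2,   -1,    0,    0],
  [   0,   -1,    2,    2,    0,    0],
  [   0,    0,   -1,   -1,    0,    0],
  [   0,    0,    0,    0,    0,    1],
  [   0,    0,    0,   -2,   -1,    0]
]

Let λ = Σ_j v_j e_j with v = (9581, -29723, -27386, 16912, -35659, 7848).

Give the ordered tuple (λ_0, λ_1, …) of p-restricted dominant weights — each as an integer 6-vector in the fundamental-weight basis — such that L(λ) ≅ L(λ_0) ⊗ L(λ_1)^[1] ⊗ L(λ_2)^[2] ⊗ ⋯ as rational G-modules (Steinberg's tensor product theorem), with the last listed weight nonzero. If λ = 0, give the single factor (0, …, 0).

((0, 8, 8, 2, 5, 9), (2, 2, 5, 6, 9, 1), (2, 1, 6, 9, 9, 4), (7, 6, 6, 7, 5, 1))

ω-coordinates c = M·v, v = (9581, -29723, -27386, 16912, -35659, 7848):
  c_1 = 1*9581 + 0*-29723 + 0*-27386 + 0*16912 + 0*-35659 + 0*7848 = 9581
  c_2 = 0*9581 + 1*-29723 + -2*-27386 + -1*16912 + 0*-35659 + 0*7848 = 8137
  c_3 = 0*9581 + -1*-29723 + 2*-27386 + 2*16912 + 0*-35659 + 0*7848 = 8775
  c_4 = 0*9581 + 0*-29723 + -1*-27386 + -1*16912 + 0*-35659 + 0*7848 = 10474
  c_5 = 0*9581 + 0*-29723 + 0*-27386 + 0*16912 + 0*-35659 + 1*7848 = 7848
  c_6 = 0*9581 + 0*-29723 + 0*-27386 + -2*16912 + -1*-35659 + 0*7848 = 1835
Expand coordinatewise in base 11:
  c_1 = 9581 = 0·11^0 + 2·11^1 + 2·11^2 + 7·11^3
  c_2 = 8137 = 8·11^0 + 2·11^1 + 1·11^2 + 6·11^3
  c_3 = 8775 = 8·11^0 + 5·11^1 + 6·11^2 + 6·11^3
  c_4 = 10474 = 2·11^0 + 6·11^1 + 9·11^2 + 7·11^3
  c_5 = 7848 = 5·11^0 + 9·11^1 + 9·11^2 + 5·11^3
  c_6 = 1835 = 9·11^0 + 1·11^1 + 4·11^2 + 1·11^3
p-restricted factor λ_0 = (0, 8, 8, 2, 5, 9)
p-restricted factor λ_1 = (2, 2, 5, 6, 9, 1)
p-restricted factor λ_2 = (2, 1, 6, 9, 9, 4)
p-restricted factor λ_3 = (7, 6, 6, 7, 5, 1)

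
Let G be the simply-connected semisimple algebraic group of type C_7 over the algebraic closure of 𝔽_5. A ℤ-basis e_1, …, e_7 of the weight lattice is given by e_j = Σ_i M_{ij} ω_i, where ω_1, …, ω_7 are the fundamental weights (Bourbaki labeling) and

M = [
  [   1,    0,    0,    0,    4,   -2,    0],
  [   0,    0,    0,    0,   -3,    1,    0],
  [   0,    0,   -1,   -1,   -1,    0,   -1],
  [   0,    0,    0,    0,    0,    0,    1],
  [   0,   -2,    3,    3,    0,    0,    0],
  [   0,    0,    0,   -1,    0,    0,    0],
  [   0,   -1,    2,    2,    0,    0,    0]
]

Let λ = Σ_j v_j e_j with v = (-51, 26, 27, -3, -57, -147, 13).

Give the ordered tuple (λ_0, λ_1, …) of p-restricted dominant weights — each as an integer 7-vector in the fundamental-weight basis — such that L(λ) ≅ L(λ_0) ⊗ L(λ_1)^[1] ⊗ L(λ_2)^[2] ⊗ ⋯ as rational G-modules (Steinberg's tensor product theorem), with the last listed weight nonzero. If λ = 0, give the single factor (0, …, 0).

Converting to the ω-basis (c_i = row i of M dotted with v = (-51, 26, 27, -3, -57, -147, 13)):
  c_1 = (1)·(-51) + (0)·(26) + (0)·(27) + (0)·(-3) + (4)·(-57) + (-2)·(-147) + (0)·(13) = 15
  c_2 = (0)·(-51) + (0)·(26) + (0)·(27) + (0)·(-3) + (-3)·(-57) + (1)·(-147) + (0)·(13) = 24
  c_3 = (0)·(-51) + (0)·(26) + (-1)·(27) + (-1)·(-3) + (-1)·(-57) + (0)·(-147) + (-1)·(13) = 20
  c_4 = (0)·(-51) + (0)·(26) + (0)·(27) + (0)·(-3) + (0)·(-57) + (0)·(-147) + (1)·(13) = 13
  c_5 = (0)·(-51) + (-2)·(26) + (3)·(27) + (3)·(-3) + (0)·(-57) + (0)·(-147) + (0)·(13) = 20
  c_6 = (0)·(-51) + (0)·(26) + (0)·(27) + (-1)·(-3) + (0)·(-57) + (0)·(-147) + (0)·(13) = 3
  c_7 = (0)·(-51) + (-1)·(26) + (2)·(27) + (2)·(-3) + (0)·(-57) + (0)·(-147) + (0)·(13) = 22
Base-5 expansion of each c_i:
  c_1 = 15 = 0·5^0 + 3·5^1
  c_2 = 24 = 4·5^0 + 4·5^1
  c_3 = 20 = 0·5^0 + 4·5^1
  c_4 = 13 = 3·5^0 + 2·5^1
  c_5 = 20 = 0·5^0 + 4·5^1
  c_6 = 3 = 3·5^0
  c_7 = 22 = 2·5^0 + 4·5^1
Factor λ_0 = (0, 4, 0, 3, 0, 3, 2)
Factor λ_1 = (3, 4, 4, 2, 4, 0, 4)

((0, 4, 0, 3, 0, 3, 2), (3, 4, 4, 2, 4, 0, 4))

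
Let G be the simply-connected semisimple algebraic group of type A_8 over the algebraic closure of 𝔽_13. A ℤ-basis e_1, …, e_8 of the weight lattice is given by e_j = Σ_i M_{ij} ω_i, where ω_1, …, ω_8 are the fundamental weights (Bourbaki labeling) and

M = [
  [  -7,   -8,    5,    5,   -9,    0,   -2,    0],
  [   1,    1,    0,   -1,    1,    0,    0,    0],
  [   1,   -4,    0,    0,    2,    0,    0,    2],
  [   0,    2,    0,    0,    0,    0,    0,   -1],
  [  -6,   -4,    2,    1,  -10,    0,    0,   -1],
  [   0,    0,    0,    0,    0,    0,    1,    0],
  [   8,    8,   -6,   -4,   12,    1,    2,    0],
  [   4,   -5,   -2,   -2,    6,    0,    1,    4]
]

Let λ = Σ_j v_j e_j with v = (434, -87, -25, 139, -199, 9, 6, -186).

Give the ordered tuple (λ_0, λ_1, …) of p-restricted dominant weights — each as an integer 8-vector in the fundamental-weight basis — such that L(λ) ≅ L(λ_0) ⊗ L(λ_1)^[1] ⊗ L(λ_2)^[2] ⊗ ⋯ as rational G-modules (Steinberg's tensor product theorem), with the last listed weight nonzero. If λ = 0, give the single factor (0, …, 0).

((7, 9, 12, 12, 9, 6, 3, 11),)

In the fundamental-weight basis, λ has coordinates c = M·v (v = (434, -87, -25, 139, -199, 9, 6, -186)):
  c_1 = (-7)·(434) + (-8)·(-87) + (5)·(-25) + (5)·(139) + (-9)·(-199) + (0)·(9) + (-2)·(6) + (0)·(-186) = 7
  c_2 = (1)·(434) + (1)·(-87) + (0)·(-25) + (-1)·(139) + (1)·(-199) + (0)·(9) + (0)·(6) + (0)·(-186) = 9
  c_3 = (1)·(434) + (-4)·(-87) + (0)·(-25) + (0)·(139) + (2)·(-199) + (0)·(9) + (0)·(6) + (2)·(-186) = 12
  c_4 = (0)·(434) + (2)·(-87) + (0)·(-25) + (0)·(139) + (0)·(-199) + (0)·(9) + (0)·(6) + (-1)·(-186) = 12
  c_5 = (-6)·(434) + (-4)·(-87) + (2)·(-25) + (1)·(139) + (-10)·(-199) + (0)·(9) + (0)·(6) + (-1)·(-186) = 9
  c_6 = (0)·(434) + (0)·(-87) + (0)·(-25) + (0)·(139) + (0)·(-199) + (0)·(9) + (1)·(6) + (0)·(-186) = 6
  c_7 = (8)·(434) + (8)·(-87) + (-6)·(-25) + (-4)·(139) + (12)·(-199) + (1)·(9) + (2)·(6) + (0)·(-186) = 3
  c_8 = (4)·(434) + (-5)·(-87) + (-2)·(-25) + (-2)·(139) + (6)·(-199) + (0)·(9) + (1)·(6) + (4)·(-186) = 11
p = 13; digits c_i = Σ_j d_{ij}·13^j, 0 ≤ d_{ij} < 13:
  c_1 = 7 = 7·13^0
  c_2 = 9 = 9·13^0
  c_3 = 12 = 12·13^0
  c_4 = 12 = 12·13^0
  c_5 = 9 = 9·13^0
  c_6 = 6 = 6·13^0
  c_7 = 3 = 3·13^0
  c_8 = 11 = 11·13^0
Factor λ_0 = (7, 9, 12, 12, 9, 6, 3, 11)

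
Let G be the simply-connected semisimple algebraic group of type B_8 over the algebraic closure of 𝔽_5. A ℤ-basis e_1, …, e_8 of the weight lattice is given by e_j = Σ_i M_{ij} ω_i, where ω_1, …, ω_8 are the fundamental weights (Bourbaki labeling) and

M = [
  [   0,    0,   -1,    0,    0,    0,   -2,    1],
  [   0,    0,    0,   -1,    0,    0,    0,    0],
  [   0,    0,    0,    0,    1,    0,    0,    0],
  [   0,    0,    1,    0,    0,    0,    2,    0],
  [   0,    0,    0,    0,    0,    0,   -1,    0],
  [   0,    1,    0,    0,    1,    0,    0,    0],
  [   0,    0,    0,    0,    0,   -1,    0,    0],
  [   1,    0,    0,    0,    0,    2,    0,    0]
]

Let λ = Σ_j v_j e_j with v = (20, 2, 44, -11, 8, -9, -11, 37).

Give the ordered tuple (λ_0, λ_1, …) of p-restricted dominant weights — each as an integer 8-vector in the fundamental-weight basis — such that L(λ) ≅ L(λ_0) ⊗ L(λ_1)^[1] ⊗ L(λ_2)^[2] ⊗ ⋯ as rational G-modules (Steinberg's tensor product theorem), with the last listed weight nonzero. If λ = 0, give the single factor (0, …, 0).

((0, 1, 3, 2, 1, 0, 4, 2), (3, 2, 1, 4, 2, 2, 1, 0))

Compute c_i = Σ_j M_{ij} v_j with v = (20, 2, 44, -11, 8, -9, -11, 37):
  c_1 = 0*20 + 0*2 + -1*44 + 0*-11 + 0*8 + 0*-9 + -2*-11 + 1*37 = 15
  c_2 = 0*20 + 0*2 + 0*44 + -1*-11 + 0*8 + 0*-9 + 0*-11 + 0*37 = 11
  c_3 = 0*20 + 0*2 + 0*44 + 0*-11 + 1*8 + 0*-9 + 0*-11 + 0*37 = 8
  c_4 = 0*20 + 0*2 + 1*44 + 0*-11 + 0*8 + 0*-9 + 2*-11 + 0*37 = 22
  c_5 = 0*20 + 0*2 + 0*44 + 0*-11 + 0*8 + 0*-9 + -1*-11 + 0*37 = 11
  c_6 = 0*20 + 1*2 + 0*44 + 0*-11 + 1*8 + 0*-9 + 0*-11 + 0*37 = 10
  c_7 = 0*20 + 0*2 + 0*44 + 0*-11 + 0*8 + -1*-9 + 0*-11 + 0*37 = 9
  c_8 = 1*20 + 0*2 + 0*44 + 0*-11 + 0*8 + 2*-9 + 0*-11 + 0*37 = 2
p = 5; digits c_i = Σ_j d_{ij}·5^j, 0 ≤ d_{ij} < 5:
  c_1 = 15 = 0·5^0 + 3·5^1
  c_2 = 11 = 1·5^0 + 2·5^1
  c_3 = 8 = 3·5^0 + 1·5^1
  c_4 = 22 = 2·5^0 + 4·5^1
  c_5 = 11 = 1·5^0 + 2·5^1
  c_6 = 10 = 0·5^0 + 2·5^1
  c_7 = 9 = 4·5^0 + 1·5^1
  c_8 = 2 = 2·5^0
p-restricted factor λ_0 = (0, 1, 3, 2, 1, 0, 4, 2)
p-restricted factor λ_1 = (3, 2, 1, 4, 2, 2, 1, 0)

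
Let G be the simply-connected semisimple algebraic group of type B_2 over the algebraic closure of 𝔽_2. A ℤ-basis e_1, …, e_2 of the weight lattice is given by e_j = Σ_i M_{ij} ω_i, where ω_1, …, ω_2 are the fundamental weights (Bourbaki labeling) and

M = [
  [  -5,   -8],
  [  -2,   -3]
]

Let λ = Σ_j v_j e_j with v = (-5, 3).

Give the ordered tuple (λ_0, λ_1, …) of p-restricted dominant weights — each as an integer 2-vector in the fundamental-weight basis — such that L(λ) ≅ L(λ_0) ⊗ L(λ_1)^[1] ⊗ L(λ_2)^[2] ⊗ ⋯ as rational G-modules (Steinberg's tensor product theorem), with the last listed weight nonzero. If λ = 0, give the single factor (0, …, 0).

In the fundamental-weight basis, λ has coordinates c = M·v (v = (-5, 3)):
  c_1 = (-5)·(-5) + (-8)·(3) = 1
  c_2 = (-2)·(-5) + (-3)·(3) = 1
Expand coordinatewise in base 2:
  c_1 = 1 = 1·2^0
  c_2 = 1 = 1·2^0
λ_0 = (1, 1)

((1, 1),)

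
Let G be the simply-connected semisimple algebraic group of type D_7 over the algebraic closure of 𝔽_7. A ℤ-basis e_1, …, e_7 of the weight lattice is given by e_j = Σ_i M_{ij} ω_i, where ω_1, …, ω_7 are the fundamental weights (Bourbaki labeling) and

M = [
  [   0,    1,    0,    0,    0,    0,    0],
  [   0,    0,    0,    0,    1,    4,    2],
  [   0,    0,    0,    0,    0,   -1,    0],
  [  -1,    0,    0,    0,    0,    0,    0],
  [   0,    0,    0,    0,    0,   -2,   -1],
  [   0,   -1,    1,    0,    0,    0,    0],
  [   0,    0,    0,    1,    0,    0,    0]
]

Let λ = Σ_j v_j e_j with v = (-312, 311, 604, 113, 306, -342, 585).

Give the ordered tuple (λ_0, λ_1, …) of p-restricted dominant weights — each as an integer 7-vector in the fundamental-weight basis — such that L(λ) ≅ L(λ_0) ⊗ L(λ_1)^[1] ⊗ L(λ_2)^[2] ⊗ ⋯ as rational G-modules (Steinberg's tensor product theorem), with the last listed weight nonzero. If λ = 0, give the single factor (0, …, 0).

In the fundamental-weight basis, λ has coordinates c = M·v (v = (-312, 311, 604, 113, 306, -342, 585)):
  c_1 = 0*-312 + 1*311 + 0*604 + 0*113 + 0*306 + 0*-342 + 0*585 = 311
  c_2 = 0*-312 + 0*311 + 0*604 + 0*113 + 1*306 + 4*-342 + 2*585 = 108
  c_3 = 0*-312 + 0*311 + 0*604 + 0*113 + 0*306 + -1*-342 + 0*585 = 342
  c_4 = -1*-312 + 0*311 + 0*604 + 0*113 + 0*306 + 0*-342 + 0*585 = 312
  c_5 = 0*-312 + 0*311 + 0*604 + 0*113 + 0*306 + -2*-342 + -1*585 = 99
  c_6 = 0*-312 + -1*311 + 1*604 + 0*113 + 0*306 + 0*-342 + 0*585 = 293
  c_7 = 0*-312 + 0*311 + 0*604 + 1*113 + 0*306 + 0*-342 + 0*585 = 113
Writing each c_i in base p = 7:
  c_1 = 311 = 3·7^0 + 2·7^1 + 6·7^2
  c_2 = 108 = 3·7^0 + 1·7^1 + 2·7^2
  c_3 = 342 = 6·7^0 + 6·7^1 + 6·7^2
  c_4 = 312 = 4·7^0 + 2·7^1 + 6·7^2
  c_5 = 99 = 1·7^0 + 0·7^1 + 2·7^2
  c_6 = 293 = 6·7^0 + 6·7^1 + 5·7^2
  c_7 = 113 = 1·7^0 + 2·7^1 + 2·7^2
p-restricted factor λ_0 = (3, 3, 6, 4, 1, 6, 1)
p-restricted factor λ_1 = (2, 1, 6, 2, 0, 6, 2)
p-restricted factor λ_2 = (6, 2, 6, 6, 2, 5, 2)

((3, 3, 6, 4, 1, 6, 1), (2, 1, 6, 2, 0, 6, 2), (6, 2, 6, 6, 2, 5, 2))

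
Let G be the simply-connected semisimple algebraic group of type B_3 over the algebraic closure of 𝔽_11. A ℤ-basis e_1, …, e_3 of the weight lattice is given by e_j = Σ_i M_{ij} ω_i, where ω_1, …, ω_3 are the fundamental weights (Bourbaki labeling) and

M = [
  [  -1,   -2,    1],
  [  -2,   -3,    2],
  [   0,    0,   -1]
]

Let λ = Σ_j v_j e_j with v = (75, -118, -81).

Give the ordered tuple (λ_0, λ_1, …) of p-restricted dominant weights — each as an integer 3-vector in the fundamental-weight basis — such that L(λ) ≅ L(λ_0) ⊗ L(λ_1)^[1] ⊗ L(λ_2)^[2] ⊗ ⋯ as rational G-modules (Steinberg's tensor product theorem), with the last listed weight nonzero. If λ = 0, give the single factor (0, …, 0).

Change of basis e → ω: c = M·v where v = (75, -118, -81):
  c_1 = -1*75 + -2*-118 + 1*-81 = 80
  c_2 = -2*75 + -3*-118 + 2*-81 = 42
  c_3 = 0*75 + 0*-118 + -1*-81 = 81
Base-11 expansion of each c_i:
  c_1 = 80 = 3·11^0 + 7·11^1
  c_2 = 42 = 9·11^0 + 3·11^1
  c_3 = 81 = 4·11^0 + 7·11^1
p-restricted factor λ_0 = (3, 9, 4)
p-restricted factor λ_1 = (7, 3, 7)

((3, 9, 4), (7, 3, 7))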